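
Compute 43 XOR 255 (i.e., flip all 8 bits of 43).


43 ^ 255 = 212

212


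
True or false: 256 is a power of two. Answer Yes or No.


0b100000000. Only one bit set => Yes

Yes


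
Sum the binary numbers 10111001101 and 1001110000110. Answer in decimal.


10111001101 + 1001110000110 = 1100101010011 = 6483

6483


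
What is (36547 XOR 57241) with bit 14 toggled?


Step 1: 36547 ^ 57241 = 20826
Step 2: 20826 ^ (1 << 14) = 20826 ^ 16384 = 4442

4442


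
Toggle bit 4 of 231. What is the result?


231 ^ (1 << 4) = 231 ^ 16 = 247

247


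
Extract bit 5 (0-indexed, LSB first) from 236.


0b11101100, position 5 = 1

1


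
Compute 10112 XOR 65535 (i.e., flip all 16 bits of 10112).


10112 ^ 65535 = 55423

55423


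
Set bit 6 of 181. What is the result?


181 | (1 << 6) = 181 | 64 = 245

245


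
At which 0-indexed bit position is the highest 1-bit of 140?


0b10001100. Highest set bit at position 7

7


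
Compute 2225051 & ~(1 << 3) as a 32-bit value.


2225051 & ~(1 << 3) = 2225043

2225043


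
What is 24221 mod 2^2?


24221 & 3 = 1

1


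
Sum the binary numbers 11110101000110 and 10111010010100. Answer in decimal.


11110101000110 + 10111010010100 = 110101111011010 = 27610

27610


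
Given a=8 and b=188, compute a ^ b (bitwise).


8 ^ 188 = 180

180


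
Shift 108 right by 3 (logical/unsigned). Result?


0b1101100 >> 3 = 0b1101 = 13

13


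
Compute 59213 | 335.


0b1110011101001101 | 0b101001111 = 0b1110011101001111 = 59215

59215


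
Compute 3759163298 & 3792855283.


0b11100000000100000100011110100010 & 0b11100010000100100110000011110011 = 0b11100000000100000100000010100010 = 3759161506

3759161506


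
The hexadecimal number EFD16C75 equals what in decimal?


EFD16C75 hex = 4023479413 decimal

4023479413


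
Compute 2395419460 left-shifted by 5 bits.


0b10001110110001110011001101000100 << 5 = 0b1000111011000111001100110100010000000 = 76653422720

76653422720


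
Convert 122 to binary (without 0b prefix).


122 = 1111010 in binary

1111010


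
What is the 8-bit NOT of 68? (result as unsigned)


~0b1000100 = 0b10111011 = 187 (8-bit unsigned)

187


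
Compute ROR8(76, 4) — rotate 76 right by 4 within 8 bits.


Rotate 0b1001100 right by 4 (8-bit) = 0b11000100 = 196

196


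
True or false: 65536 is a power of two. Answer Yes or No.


0b10000000000000000. Only one bit set => Yes

Yes


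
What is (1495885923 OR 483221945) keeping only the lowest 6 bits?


Step 1: 1495885923 | 483221945 = 1575840251
Step 2: 1575840251 & 63 = 59

59


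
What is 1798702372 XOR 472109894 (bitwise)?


0b1101011001101100000010100100100 ^ 0b11100001000111101001101000110 = 0b1110111000101011101011001100010 = 1997919842

1997919842


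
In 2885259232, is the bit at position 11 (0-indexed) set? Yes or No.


0b10101011111110011000111111100000, bit 11 = 1. Yes

Yes


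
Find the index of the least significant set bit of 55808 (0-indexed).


0b1101101000000000. Lowest set bit at position 9

9


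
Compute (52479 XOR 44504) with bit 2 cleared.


Step 1: 52479 ^ 44504 = 24871
Step 2: 24871 & ~(1 << 2) = 24867

24867


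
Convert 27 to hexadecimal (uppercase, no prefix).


27 = 1B hex

1B


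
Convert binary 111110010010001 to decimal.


111110010010001 in decimal = 31889

31889


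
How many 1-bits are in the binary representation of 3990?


0b111110010110 has 8 set bits

8


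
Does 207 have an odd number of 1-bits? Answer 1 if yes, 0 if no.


0b11001111 has 6 ones => parity 0

0


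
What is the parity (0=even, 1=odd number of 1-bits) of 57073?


0b1101111011110001 has 11 ones => parity 1

1


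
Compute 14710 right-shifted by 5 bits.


0b11100101110110 >> 5 = 0b111001011 = 459

459


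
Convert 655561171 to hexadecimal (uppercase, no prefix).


655561171 = 271311D3 hex

271311D3


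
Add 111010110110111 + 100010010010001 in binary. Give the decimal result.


111010110110111 + 100010010010001 = 1011101001001000 = 47688

47688


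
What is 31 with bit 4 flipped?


31 ^ (1 << 4) = 31 ^ 16 = 15

15


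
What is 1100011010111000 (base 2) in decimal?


1100011010111000 in decimal = 50872

50872


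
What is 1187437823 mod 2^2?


1187437823 & 3 = 3

3


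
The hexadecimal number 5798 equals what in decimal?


5798 hex = 22424 decimal

22424


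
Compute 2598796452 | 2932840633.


0b10011010111001100111110010100100 | 0b10101110110011111001100010111001 = 0b10111110111011111111110010111101 = 3203398845

3203398845


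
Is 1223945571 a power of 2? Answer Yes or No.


0b1001000111100111110110101100011. Multiple bits set => No

No


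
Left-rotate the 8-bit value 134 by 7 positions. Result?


Rotate 0b10000110 left by 7 (8-bit) = 0b1000011 = 67

67


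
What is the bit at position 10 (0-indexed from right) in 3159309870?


0b10111100010011110011111000101110, position 10 = 1

1


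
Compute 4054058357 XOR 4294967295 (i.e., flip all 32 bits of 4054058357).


4054058357 ^ 4294967295 = 240908938

240908938


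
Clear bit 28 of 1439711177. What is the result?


1439711177 & ~(1 << 28) = 1171275721

1171275721


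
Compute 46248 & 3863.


0b1011010010101000 & 0b111100010111 = 0b10000000000 = 1024

1024


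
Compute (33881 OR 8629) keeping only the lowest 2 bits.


Step 1: 33881 | 8629 = 42493
Step 2: 42493 & 3 = 1

1


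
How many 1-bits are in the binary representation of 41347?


0b1010000110000011 has 6 set bits

6


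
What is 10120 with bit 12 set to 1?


10120 | (1 << 12) = 10120 | 4096 = 14216

14216


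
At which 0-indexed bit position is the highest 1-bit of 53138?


0b1100111110010010. Highest set bit at position 15

15


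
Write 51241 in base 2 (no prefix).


51241 = 1100100000101001 in binary

1100100000101001


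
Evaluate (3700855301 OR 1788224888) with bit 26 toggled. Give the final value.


Step 1: 3700855301 | 1788224888 = 4271290237
Step 2: 4271290237 ^ (1 << 26) = 4271290237 ^ 67108864 = 4204181373

4204181373


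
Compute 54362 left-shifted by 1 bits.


0b1101010001011010 << 1 = 0b11010100010110100 = 108724

108724


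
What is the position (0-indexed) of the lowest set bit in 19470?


0b100110000001110. Lowest set bit at position 1

1


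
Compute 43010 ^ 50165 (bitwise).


0b1010100000000010 ^ 0b1100001111110101 = 0b110101111110111 = 27639

27639


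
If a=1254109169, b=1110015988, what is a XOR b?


1254109169 ^ 1110015988 = 149508101

149508101


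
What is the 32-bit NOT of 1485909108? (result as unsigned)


~0b1011000100100010010110001110100 = 0b10100111011011101101001110001011 = 2809058187 (32-bit unsigned)

2809058187


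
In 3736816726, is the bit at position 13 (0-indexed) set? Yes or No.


0b11011110101110110100110001010110, bit 13 = 0. No

No


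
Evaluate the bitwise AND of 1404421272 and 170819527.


0b1010011101101011100010010011000 & 0b1010001011100111111111000111 = 0b10001001000100010010000000 = 35931264

35931264


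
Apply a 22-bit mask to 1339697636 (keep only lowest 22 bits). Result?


1339697636 & 4194303 = 1714660

1714660


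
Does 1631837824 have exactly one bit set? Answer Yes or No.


0b1100001010000111101111010000000. Multiple bits set => No

No


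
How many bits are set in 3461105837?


0b11001110010011000100100010101101 has 15 set bits

15


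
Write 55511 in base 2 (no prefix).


55511 = 1101100011010111 in binary

1101100011010111


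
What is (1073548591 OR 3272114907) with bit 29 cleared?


Step 1: 1073548591 | 3272114907 = 4294807551
Step 2: 4294807551 & ~(1 << 29) = 3757936639

3757936639


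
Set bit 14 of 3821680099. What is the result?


3821680099 | (1 << 14) = 3821680099 | 16384 = 3821696483

3821696483


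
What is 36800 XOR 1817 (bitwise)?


0b1000111111000000 ^ 0b11100011001 = 0b1000100011011001 = 35033

35033


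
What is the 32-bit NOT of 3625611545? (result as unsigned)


~0b11011000000110100111000100011001 = 0b100111111001011000111011100110 = 669355750 (32-bit unsigned)

669355750


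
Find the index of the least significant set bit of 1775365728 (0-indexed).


0b1101001110100011110111001100000. Lowest set bit at position 5

5


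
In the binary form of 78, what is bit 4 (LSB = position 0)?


0b1001110, position 4 = 0

0


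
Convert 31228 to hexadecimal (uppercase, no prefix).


31228 = 79FC hex

79FC


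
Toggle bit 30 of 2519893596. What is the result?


2519893596 ^ (1 << 30) = 2519893596 ^ 1073741824 = 3593635420

3593635420


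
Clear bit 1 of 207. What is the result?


207 & ~(1 << 1) = 205

205


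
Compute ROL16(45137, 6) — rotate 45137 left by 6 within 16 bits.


Rotate 0b1011000001010001 left by 6 (16-bit) = 0b1010001101100 = 5228

5228


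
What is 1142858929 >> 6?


0b1000100000111101010010010110001 >> 6 = 0b1000100000111101010010010 = 17857170

17857170


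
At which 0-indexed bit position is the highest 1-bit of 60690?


0b1110110100010010. Highest set bit at position 15

15


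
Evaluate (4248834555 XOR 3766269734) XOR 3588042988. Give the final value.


Step 1: 4248834555 ^ 3766269734 = 490514141
Step 2: 490514141 ^ 3588042988 = 3370227249

3370227249


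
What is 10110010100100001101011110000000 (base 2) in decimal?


10110010100100001101011110000000 in decimal = 2995836800

2995836800


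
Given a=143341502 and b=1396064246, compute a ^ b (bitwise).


143341502 ^ 1396064246 = 1539115080

1539115080


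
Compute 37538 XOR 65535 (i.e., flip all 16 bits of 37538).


37538 ^ 65535 = 27997

27997


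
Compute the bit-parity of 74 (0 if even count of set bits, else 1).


0b1001010 has 3 ones => parity 1

1


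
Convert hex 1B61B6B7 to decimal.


1B61B6B7 hex = 459388599 decimal

459388599


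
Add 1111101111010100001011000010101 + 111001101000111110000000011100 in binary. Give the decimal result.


1111101111010100001011000010101 + 111001101000111110000000011100 = 10110111100011011111011000110001 = 3079534129

3079534129


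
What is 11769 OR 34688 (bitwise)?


0b10110111111001 | 0b1000011110000000 = 0b1010111111111001 = 45049

45049


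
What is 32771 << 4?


0b1000000000000011 << 4 = 0b10000000000000110000 = 524336

524336


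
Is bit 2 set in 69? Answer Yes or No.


0b1000101, bit 2 = 1. Yes

Yes


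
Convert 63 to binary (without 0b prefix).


63 = 111111 in binary

111111


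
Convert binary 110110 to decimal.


110110 in decimal = 54

54


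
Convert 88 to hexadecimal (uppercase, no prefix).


88 = 58 hex

58


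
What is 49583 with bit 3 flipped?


49583 ^ (1 << 3) = 49583 ^ 8 = 49575

49575


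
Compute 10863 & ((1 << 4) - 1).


10863 & 15 = 15

15


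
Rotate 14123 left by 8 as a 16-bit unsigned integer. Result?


Rotate 0b11011100101011 left by 8 (16-bit) = 0b10101100110111 = 11063

11063


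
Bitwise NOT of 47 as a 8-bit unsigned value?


~0b101111 = 0b11010000 = 208 (8-bit unsigned)

208


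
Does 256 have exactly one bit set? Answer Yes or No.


0b100000000. Only one bit set => Yes

Yes


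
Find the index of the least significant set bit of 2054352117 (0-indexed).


0b1111010011100101110110011110101. Lowest set bit at position 0

0


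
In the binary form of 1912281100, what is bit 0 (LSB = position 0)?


0b1110001111110110001100000001100, position 0 = 0

0


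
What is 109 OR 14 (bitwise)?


0b1101101 | 0b1110 = 0b1101111 = 111

111


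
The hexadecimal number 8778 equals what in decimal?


8778 hex = 34680 decimal

34680


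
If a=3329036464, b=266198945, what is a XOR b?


3329036464 ^ 266198945 = 3383807761

3383807761


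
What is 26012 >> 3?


0b110010110011100 >> 3 = 0b110010110011 = 3251

3251


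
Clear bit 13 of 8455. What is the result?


8455 & ~(1 << 13) = 263

263


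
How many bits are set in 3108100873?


0b10111001010000011101101100001001 has 15 set bits

15


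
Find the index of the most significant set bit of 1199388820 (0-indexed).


0b1000111011111010011100010010100. Highest set bit at position 30

30


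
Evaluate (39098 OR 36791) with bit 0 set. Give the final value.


Step 1: 39098 | 36791 = 40895
Step 2: 40895 | (1 << 0) = 40895 | 1 = 40895

40895


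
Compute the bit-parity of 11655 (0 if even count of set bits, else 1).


0b10110110000111 has 8 ones => parity 0

0


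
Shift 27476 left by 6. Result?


0b110101101010100 << 6 = 0b110101101010100000000 = 1758464

1758464


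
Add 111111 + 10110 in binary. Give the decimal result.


111111 + 10110 = 1010101 = 85

85


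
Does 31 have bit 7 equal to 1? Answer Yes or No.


0b11111, bit 7 = 0. No

No


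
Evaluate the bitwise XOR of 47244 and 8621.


0b1011100010001100 ^ 0b10000110101101 = 0b1001100100100001 = 39201

39201


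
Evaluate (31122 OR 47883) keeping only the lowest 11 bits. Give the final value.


Step 1: 31122 | 47883 = 64411
Step 2: 64411 & 2047 = 923

923


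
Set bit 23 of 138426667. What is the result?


138426667 | (1 << 23) = 138426667 | 8388608 = 146815275

146815275


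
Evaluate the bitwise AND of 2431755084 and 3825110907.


0b10010000111100011010001101001100 & 0b11100011111111101000111101111011 = 0b10000000111100001000001101001000 = 2163245896

2163245896


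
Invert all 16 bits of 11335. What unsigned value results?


11335 ^ 65535 = 54200

54200


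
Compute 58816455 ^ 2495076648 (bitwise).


0b11100000010111011111000111 ^ 0b10010100101101111101100100101000 = 0b10010111001101101010111011101111 = 2536943343

2536943343


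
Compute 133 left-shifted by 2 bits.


0b10000101 << 2 = 0b1000010100 = 532

532


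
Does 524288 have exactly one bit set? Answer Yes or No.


0b10000000000000000000. Only one bit set => Yes

Yes


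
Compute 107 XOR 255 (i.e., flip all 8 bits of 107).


107 ^ 255 = 148

148


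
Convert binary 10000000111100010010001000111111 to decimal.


10000000111100010010001000111111 in decimal = 2163286591

2163286591


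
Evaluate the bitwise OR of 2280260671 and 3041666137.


0b10000111111010100000010000111111 | 0b10110101010011000010010001011001 = 0b10110111111011100010010001111111 = 3085837439

3085837439


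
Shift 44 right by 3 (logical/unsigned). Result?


0b101100 >> 3 = 0b101 = 5

5


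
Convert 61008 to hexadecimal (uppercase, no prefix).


61008 = EE50 hex

EE50


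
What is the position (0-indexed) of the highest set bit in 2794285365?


0b10100110100011010110100100110101. Highest set bit at position 31

31


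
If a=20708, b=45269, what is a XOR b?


20708 ^ 45269 = 57393

57393


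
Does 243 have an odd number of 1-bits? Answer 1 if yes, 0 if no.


0b11110011 has 6 ones => parity 0

0


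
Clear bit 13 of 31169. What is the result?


31169 & ~(1 << 13) = 22977

22977


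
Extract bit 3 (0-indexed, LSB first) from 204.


0b11001100, position 3 = 1

1


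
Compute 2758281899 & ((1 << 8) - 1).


2758281899 & 255 = 171

171


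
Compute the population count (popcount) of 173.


0b10101101 has 5 set bits

5


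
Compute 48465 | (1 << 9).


48465 | (1 << 9) = 48465 | 512 = 48977

48977


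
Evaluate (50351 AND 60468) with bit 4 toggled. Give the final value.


Step 1: 50351 & 60468 = 50212
Step 2: 50212 ^ (1 << 4) = 50212 ^ 16 = 50228

50228


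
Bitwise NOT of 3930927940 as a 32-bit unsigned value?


~0b11101010010011010011001101000100 = 0b10101101100101100110010111011 = 364039355 (32-bit unsigned)

364039355


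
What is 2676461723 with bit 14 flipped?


2676461723 ^ (1 << 14) = 2676461723 ^ 16384 = 2676478107

2676478107


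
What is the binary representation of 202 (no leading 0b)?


202 = 11001010 in binary

11001010


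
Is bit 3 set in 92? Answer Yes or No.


0b1011100, bit 3 = 1. Yes

Yes


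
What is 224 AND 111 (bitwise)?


0b11100000 & 0b1101111 = 0b1100000 = 96

96


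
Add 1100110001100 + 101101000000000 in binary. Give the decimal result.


1100110001100 + 101101000000000 = 111001110001100 = 29580

29580


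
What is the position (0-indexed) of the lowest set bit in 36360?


0b1000111000001000. Lowest set bit at position 3

3


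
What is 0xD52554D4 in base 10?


D52554D4 hex = 3575993556 decimal

3575993556


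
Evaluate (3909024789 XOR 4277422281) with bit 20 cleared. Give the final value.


Step 1: 3909024789 ^ 4277422281 = 369800412
Step 2: 369800412 & ~(1 << 20) = 369800412

369800412


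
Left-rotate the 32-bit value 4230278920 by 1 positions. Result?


Rotate 0b11111100001001001110111100001000 left by 1 (32-bit) = 0b11111000010010011101111000010001 = 4165590545

4165590545


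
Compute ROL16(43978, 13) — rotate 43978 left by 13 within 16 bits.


Rotate 0b1010101111001010 left by 13 (16-bit) = 0b101010101111001 = 21881

21881


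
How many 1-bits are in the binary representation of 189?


0b10111101 has 6 set bits

6


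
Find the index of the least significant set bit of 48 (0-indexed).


0b110000. Lowest set bit at position 4

4


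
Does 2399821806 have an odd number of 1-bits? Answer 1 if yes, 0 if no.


0b10001111000010100101111111101110 has 19 ones => parity 1

1


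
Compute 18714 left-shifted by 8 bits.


0b100100100011010 << 8 = 0b10010010001101000000000 = 4790784

4790784


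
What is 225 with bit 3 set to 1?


225 | (1 << 3) = 225 | 8 = 233

233


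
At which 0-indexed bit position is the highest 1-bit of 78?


0b1001110. Highest set bit at position 6

6


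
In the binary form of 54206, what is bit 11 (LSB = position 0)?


0b1101001110111110, position 11 = 0

0


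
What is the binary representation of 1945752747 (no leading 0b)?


1945752747 = 1110011111110011101010010101011 in binary

1110011111110011101010010101011


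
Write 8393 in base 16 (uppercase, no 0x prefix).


8393 = 20C9 hex

20C9


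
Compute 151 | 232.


0b10010111 | 0b11101000 = 0b11111111 = 255

255


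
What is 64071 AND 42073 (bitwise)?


0b1111101001000111 & 0b1010010001011001 = 0b1010000001000001 = 41025

41025


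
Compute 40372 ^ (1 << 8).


40372 ^ (1 << 8) = 40372 ^ 256 = 40116

40116


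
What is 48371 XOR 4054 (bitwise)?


0b1011110011110011 ^ 0b111111010110 = 0b1011001100100101 = 45861

45861


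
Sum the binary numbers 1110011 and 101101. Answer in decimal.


1110011 + 101101 = 10100000 = 160

160


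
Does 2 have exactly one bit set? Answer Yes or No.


0b10. Only one bit set => Yes

Yes


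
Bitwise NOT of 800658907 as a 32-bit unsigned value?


~0b101111101110010001010111011011 = 0b11010000010001101110101000100100 = 3494308388 (32-bit unsigned)

3494308388


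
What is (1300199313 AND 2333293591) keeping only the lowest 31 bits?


Step 1: 1300199313 & 2333293591 = 152253457
Step 2: 152253457 & 2147483647 = 152253457

152253457


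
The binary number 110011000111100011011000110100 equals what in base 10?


110011000111100011011000110100 in decimal = 857617972

857617972


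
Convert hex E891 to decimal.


E891 hex = 59537 decimal

59537


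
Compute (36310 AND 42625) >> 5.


Step 1: 36310 & 42625 = 33920
Step 2: 33920 >> 5 = 1060

1060


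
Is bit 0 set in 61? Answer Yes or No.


0b111101, bit 0 = 1. Yes

Yes


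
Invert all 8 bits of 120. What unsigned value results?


120 ^ 255 = 135

135


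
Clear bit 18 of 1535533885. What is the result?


1535533885 & ~(1 << 18) = 1535271741

1535271741


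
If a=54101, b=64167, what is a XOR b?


54101 ^ 64167 = 10738

10738


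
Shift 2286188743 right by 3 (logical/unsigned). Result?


0b10001000010001000111100011000111 >> 3 = 0b10001000010001000111100011000 = 285773592

285773592


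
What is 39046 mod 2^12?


39046 & 4095 = 2182

2182


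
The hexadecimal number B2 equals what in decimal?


B2 hex = 178 decimal

178


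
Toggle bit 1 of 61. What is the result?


61 ^ (1 << 1) = 61 ^ 2 = 63

63


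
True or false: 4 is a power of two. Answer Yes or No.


0b100. Only one bit set => Yes

Yes


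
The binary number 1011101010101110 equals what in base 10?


1011101010101110 in decimal = 47790

47790


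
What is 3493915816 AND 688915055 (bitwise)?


0b11010000010000001110110010101000 & 0b101001000100000000001001101111 = 0b101000 = 40

40


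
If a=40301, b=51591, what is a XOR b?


40301 ^ 51591 = 21738

21738


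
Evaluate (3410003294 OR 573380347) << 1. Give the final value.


Step 1: 3410003294 | 573380347 = 3949828095
Step 2: 3949828095 << 1 = 7899656190

7899656190


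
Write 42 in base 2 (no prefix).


42 = 101010 in binary

101010


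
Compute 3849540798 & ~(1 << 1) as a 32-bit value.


3849540798 & ~(1 << 1) = 3849540796

3849540796


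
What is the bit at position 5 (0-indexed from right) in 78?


0b1001110, position 5 = 0

0


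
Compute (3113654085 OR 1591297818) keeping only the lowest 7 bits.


Step 1: 3113654085 | 1591297818 = 4292859743
Step 2: 4292859743 & 127 = 95

95


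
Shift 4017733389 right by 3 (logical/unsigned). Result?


0b11101111011110011011111100001101 >> 3 = 0b11101111011110011011111100001 = 502216673

502216673


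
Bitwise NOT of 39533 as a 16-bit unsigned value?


~0b1001101001101101 = 0b110010110010010 = 26002 (16-bit unsigned)

26002


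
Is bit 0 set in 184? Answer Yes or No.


0b10111000, bit 0 = 0. No

No


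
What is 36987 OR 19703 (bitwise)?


0b1001000001111011 | 0b100110011110111 = 0b1101110011111111 = 56575

56575


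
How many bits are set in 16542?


0b100000010011110 has 6 set bits

6


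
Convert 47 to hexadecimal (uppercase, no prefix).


47 = 2F hex

2F


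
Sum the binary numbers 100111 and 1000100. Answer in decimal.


100111 + 1000100 = 1101011 = 107

107


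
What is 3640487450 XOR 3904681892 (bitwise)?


0b11011000111111010110111000011010 ^ 0b11101000101111001011011110100100 = 0b110000010000011101100110111110 = 809621950

809621950


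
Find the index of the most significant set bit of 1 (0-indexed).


0b1. Highest set bit at position 0

0


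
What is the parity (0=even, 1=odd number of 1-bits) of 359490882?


0b10101011011010110010101000010 has 14 ones => parity 0

0


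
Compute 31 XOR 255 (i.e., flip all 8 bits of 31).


31 ^ 255 = 224

224


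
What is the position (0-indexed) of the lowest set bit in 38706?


0b1001011100110010. Lowest set bit at position 1

1


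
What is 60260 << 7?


0b1110101101100100 << 7 = 0b11101011011001000000000 = 7713280

7713280


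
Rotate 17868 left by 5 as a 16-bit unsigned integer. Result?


Rotate 0b100010111001100 left by 5 (16-bit) = 0b1011100110001000 = 47496

47496


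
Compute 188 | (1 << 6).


188 | (1 << 6) = 188 | 64 = 252

252


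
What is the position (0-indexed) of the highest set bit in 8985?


0b10001100011001. Highest set bit at position 13

13


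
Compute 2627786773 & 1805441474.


0b10011100101000001101100000010101 & 0b1101011100111001101100111000010 = 0b1000100000001101100000000000 = 142661632

142661632


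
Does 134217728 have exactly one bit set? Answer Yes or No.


0b1000000000000000000000000000. Only one bit set => Yes

Yes


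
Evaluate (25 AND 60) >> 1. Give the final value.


Step 1: 25 & 60 = 24
Step 2: 24 >> 1 = 12

12


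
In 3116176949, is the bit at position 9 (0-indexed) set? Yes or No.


0b10111001101111010001011000110101, bit 9 = 1. Yes

Yes


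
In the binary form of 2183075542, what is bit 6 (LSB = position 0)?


0b10000010000111110001011011010110, position 6 = 1

1


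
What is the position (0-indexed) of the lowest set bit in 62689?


0b1111010011100001. Lowest set bit at position 0

0


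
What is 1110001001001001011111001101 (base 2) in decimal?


1110001001001001011111001101 in decimal = 237279181

237279181


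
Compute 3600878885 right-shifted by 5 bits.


0b11010110101000010000110100100101 >> 5 = 0b110101101010000100001101001 = 112527465

112527465


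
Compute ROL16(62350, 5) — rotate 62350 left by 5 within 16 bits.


Rotate 0b1111001110001110 left by 5 (16-bit) = 0b111000111011110 = 29150

29150


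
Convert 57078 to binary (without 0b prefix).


57078 = 1101111011110110 in binary

1101111011110110


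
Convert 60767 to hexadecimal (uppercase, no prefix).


60767 = ED5F hex

ED5F


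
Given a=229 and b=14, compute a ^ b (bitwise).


229 ^ 14 = 235

235


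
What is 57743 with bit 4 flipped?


57743 ^ (1 << 4) = 57743 ^ 16 = 57759

57759


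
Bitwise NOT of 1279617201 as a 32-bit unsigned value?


~0b1001100010001010110100010110001 = 0b10110011101110101001011101001110 = 3015350094 (32-bit unsigned)

3015350094


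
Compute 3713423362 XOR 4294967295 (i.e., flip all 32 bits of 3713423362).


3713423362 ^ 4294967295 = 581543933

581543933


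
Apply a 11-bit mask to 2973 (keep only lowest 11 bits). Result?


2973 & 2047 = 925

925


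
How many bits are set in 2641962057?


0b10011101011110010010010001001001 has 15 set bits

15


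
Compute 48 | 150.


0b110000 | 0b10010110 = 0b10110110 = 182

182


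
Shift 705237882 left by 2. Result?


0b101010000010010001001101111010 << 2 = 0b10101000001001000100110111101000 = 2820951528

2820951528


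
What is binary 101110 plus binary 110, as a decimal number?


101110 + 110 = 110100 = 52

52


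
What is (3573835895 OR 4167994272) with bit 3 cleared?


Step 1: 3573835895 | 4167994272 = 4251905015
Step 2: 4251905015 & ~(1 << 3) = 4251905015

4251905015


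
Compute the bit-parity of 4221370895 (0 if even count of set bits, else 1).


0b11111011100111010000001000001111 has 17 ones => parity 1

1


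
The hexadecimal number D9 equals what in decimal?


D9 hex = 217 decimal

217


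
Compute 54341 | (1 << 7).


54341 | (1 << 7) = 54341 | 128 = 54469

54469


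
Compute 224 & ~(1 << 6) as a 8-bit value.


224 & ~(1 << 6) = 160

160


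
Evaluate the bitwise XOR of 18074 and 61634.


0b100011010011010 ^ 0b1111000011000010 = 0b1011011001011000 = 46680

46680


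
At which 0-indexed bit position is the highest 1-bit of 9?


0b1001. Highest set bit at position 3

3


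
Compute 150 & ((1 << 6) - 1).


150 & 63 = 22

22


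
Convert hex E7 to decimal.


E7 hex = 231 decimal

231


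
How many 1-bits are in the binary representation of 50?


0b110010 has 3 set bits

3


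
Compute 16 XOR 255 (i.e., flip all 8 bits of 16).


16 ^ 255 = 239

239


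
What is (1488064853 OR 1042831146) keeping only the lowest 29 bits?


Step 1: 1488064853 | 1042831146 = 2126141311
Step 2: 2126141311 & 536870911 = 515528575

515528575


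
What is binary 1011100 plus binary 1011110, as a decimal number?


1011100 + 1011110 = 10111010 = 186

186


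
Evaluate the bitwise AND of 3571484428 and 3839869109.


0b11010100111000001000011100001100 & 0b11100100110111111100000010110101 = 0b11000100110000001000000000000100 = 3300950020

3300950020


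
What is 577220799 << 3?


0b100010011001111011000010111111 << 3 = 0b100010011001111011000010111111000 = 4617766392

4617766392


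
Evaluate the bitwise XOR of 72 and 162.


0b1001000 ^ 0b10100010 = 0b11101010 = 234

234


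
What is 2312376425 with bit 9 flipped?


2312376425 ^ (1 << 9) = 2312376425 ^ 512 = 2312376937

2312376937


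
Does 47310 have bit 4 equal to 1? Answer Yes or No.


0b1011100011001110, bit 4 = 0. No

No


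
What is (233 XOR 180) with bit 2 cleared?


Step 1: 233 ^ 180 = 93
Step 2: 93 & ~(1 << 2) = 89

89


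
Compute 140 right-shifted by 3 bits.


0b10001100 >> 3 = 0b10001 = 17

17


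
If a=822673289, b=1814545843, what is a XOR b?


822673289 ^ 1814545843 = 1563376186

1563376186


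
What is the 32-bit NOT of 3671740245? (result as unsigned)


~0b11011010110110100100111101010101 = 0b100101001001011011000010101010 = 623227050 (32-bit unsigned)

623227050


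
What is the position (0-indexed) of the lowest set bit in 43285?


0b1010100100010101. Lowest set bit at position 0

0


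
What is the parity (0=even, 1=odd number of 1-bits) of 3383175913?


0b11001001101001110010101011101001 has 17 ones => parity 1

1


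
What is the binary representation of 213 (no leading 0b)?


213 = 11010101 in binary

11010101


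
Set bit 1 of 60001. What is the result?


60001 | (1 << 1) = 60001 | 2 = 60003

60003


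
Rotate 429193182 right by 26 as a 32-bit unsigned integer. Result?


Rotate 0b11001100101001111011111011110 right by 26 (32-bit) = 0b1100101001111011111011110000110 = 1698559878

1698559878


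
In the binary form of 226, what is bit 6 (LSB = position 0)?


0b11100010, position 6 = 1

1


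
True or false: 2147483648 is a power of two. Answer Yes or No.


0b10000000000000000000000000000000. Only one bit set => Yes

Yes


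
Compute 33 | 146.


0b100001 | 0b10010010 = 0b10110011 = 179

179


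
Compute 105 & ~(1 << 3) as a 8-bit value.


105 & ~(1 << 3) = 97

97


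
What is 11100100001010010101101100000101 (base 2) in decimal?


11100100001010010101101100000101 in decimal = 3827915525

3827915525


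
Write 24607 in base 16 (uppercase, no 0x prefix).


24607 = 601F hex

601F


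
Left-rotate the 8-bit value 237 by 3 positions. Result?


Rotate 0b11101101 left by 3 (8-bit) = 0b1101111 = 111

111


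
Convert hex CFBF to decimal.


CFBF hex = 53183 decimal

53183


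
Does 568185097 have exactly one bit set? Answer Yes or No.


0b100001110111011101000100001001. Multiple bits set => No

No


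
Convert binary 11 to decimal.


11 in decimal = 3

3


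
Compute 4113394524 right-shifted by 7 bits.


0b11110101001011010110101101011100 >> 7 = 0b1111010100101101011010110 = 32135894

32135894


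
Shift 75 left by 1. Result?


0b1001011 << 1 = 0b10010110 = 150

150


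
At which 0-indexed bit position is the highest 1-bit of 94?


0b1011110. Highest set bit at position 6

6


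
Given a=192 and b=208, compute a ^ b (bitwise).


192 ^ 208 = 16

16


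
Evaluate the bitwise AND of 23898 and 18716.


0b101110101011010 & 0b100100100011100 = 0b100100100011000 = 18712

18712


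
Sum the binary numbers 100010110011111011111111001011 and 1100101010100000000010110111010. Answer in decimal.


100010110011111011111111001011 + 1100101010100000000010110111010 = 10001000000111111100010110000101 = 2283783557

2283783557


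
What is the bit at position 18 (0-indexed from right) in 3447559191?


0b11001101011111011001010000010111, position 18 = 1

1


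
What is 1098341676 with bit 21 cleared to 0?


1098341676 & ~(1 << 21) = 1096244524

1096244524


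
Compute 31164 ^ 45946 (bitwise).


0b111100110111100 ^ 0b1011001101111010 = 0b1100101011000110 = 51910

51910


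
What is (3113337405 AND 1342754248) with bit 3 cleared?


Step 1: 3113337405 & 1342754248 = 268484616
Step 2: 268484616 & ~(1 << 3) = 268484608

268484608


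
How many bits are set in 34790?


0b1000011111100110 has 9 set bits

9


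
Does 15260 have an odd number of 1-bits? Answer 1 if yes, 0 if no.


0b11101110011100 has 9 ones => parity 1

1


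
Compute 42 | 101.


0b101010 | 0b1100101 = 0b1101111 = 111

111


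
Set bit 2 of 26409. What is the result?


26409 | (1 << 2) = 26409 | 4 = 26413

26413


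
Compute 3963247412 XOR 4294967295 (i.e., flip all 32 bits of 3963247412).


3963247412 ^ 4294967295 = 331719883

331719883


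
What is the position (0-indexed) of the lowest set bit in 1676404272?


0b1100011111010111110011000110000. Lowest set bit at position 4

4


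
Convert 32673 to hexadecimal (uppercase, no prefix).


32673 = 7FA1 hex

7FA1


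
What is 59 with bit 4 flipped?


59 ^ (1 << 4) = 59 ^ 16 = 43

43


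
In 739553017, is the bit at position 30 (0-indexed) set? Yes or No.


0b101100000101001010111011111001, bit 30 = 0. No

No


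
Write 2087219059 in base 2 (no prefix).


2087219059 = 1111100011010000110111101110011 in binary

1111100011010000110111101110011


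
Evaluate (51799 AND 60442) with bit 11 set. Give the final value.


Step 1: 51799 & 60442 = 51218
Step 2: 51218 | (1 << 11) = 51218 | 2048 = 51218

51218


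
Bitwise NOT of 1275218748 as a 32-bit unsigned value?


~0b1001100000000100100101100111100 = 0b10110011111111011011010011000011 = 3019748547 (32-bit unsigned)

3019748547


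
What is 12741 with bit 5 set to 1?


12741 | (1 << 5) = 12741 | 32 = 12773

12773


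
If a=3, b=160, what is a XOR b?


3 ^ 160 = 163

163


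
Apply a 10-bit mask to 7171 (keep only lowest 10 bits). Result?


7171 & 1023 = 3

3


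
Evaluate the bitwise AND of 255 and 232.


0b11111111 & 0b11101000 = 0b11101000 = 232

232


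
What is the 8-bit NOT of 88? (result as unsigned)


~0b1011000 = 0b10100111 = 167 (8-bit unsigned)

167


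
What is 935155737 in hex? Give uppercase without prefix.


935155737 = 37BD5819 hex

37BD5819


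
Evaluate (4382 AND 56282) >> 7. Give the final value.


Step 1: 4382 & 56282 = 4378
Step 2: 4378 >> 7 = 34

34


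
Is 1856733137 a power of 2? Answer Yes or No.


0b1101110101010110111111111010001. Multiple bits set => No

No


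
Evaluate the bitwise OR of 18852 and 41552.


0b100100110100100 | 0b1010001001010000 = 0b1110101111110100 = 60404

60404


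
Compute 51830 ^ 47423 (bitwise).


0b1100101001110110 ^ 0b1011100100111111 = 0b111001101001001 = 29513

29513


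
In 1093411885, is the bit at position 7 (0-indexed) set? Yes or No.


0b1000001001011000010010000101101, bit 7 = 0. No

No


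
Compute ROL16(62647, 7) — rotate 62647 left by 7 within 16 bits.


Rotate 0b1111010010110111 left by 7 (16-bit) = 0b101101111111010 = 23546

23546


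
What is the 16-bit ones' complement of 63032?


63032 ^ 65535 = 2503

2503


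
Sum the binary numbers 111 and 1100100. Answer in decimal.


111 + 1100100 = 1101011 = 107

107


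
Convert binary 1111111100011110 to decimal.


1111111100011110 in decimal = 65310

65310


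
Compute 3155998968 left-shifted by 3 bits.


0b10111100000111001011100011111000 << 3 = 0b10111100000111001011100011111000000 = 25247991744

25247991744


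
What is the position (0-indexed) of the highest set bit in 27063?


0b110100110110111. Highest set bit at position 14

14


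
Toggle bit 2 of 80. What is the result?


80 ^ (1 << 2) = 80 ^ 4 = 84

84


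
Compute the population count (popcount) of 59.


0b111011 has 5 set bits

5


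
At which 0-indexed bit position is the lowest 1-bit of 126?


0b1111110. Lowest set bit at position 1

1


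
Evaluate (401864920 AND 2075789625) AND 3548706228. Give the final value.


Step 1: 401864920 & 2075789625 = 330434584
Step 2: 330434584 & 3548706228 = 327155728

327155728


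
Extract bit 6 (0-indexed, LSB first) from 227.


0b11100011, position 6 = 1

1


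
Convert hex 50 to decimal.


50 hex = 80 decimal

80


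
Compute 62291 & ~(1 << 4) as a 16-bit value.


62291 & ~(1 << 4) = 62275

62275


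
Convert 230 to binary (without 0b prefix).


230 = 11100110 in binary

11100110


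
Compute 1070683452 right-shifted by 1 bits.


0b111111110100010101010100111100 >> 1 = 0b11111111010001010101010011110 = 535341726

535341726


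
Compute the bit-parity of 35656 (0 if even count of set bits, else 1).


0b1000101101001000 has 6 ones => parity 0

0


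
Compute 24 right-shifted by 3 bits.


0b11000 >> 3 = 0b11 = 3

3


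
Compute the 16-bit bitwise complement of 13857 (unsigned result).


~0b11011000100001 = 0b1100100111011110 = 51678 (16-bit unsigned)

51678


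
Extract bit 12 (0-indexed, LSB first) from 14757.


0b11100110100101, position 12 = 1

1


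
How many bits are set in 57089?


0b1101111100000001 has 8 set bits

8


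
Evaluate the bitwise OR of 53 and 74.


0b110101 | 0b1001010 = 0b1111111 = 127

127


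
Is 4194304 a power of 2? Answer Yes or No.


0b10000000000000000000000. Only one bit set => Yes

Yes


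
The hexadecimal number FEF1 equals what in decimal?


FEF1 hex = 65265 decimal

65265


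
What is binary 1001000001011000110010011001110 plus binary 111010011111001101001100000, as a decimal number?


1001000001011000110010011001110 + 111010011111001101001100000 = 1001111011110111111111100101110 = 1333526318

1333526318


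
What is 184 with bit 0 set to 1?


184 | (1 << 0) = 184 | 1 = 185

185


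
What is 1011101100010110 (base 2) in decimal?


1011101100010110 in decimal = 47894

47894


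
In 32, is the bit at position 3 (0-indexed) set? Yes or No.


0b100000, bit 3 = 0. No

No


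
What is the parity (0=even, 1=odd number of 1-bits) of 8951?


0b10001011110111 has 9 ones => parity 1

1


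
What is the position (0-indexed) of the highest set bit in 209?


0b11010001. Highest set bit at position 7

7


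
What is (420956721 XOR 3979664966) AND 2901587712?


Step 1: 420956721 ^ 3979664966 = 4095972471
Step 2: 4095972471 & 2901587712 = 2753729536

2753729536


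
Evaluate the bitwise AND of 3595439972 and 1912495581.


0b11010110010011100000111101100100 & 0b1110001111111100101110111011101 = 0b1010000010011100000110101000100 = 1347292484

1347292484


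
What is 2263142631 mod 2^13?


2263142631 & 8191 = 4327

4327


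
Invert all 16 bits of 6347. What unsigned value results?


6347 ^ 65535 = 59188

59188


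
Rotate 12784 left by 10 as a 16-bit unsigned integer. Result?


Rotate 0b11000111110000 left by 10 (16-bit) = 0b1100000011000111 = 49351

49351


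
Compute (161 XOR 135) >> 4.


Step 1: 161 ^ 135 = 38
Step 2: 38 >> 4 = 2

2


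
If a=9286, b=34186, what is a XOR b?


9286 ^ 34186 = 41420

41420


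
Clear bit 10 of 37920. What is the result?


37920 & ~(1 << 10) = 36896

36896


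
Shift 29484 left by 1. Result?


0b111001100101100 << 1 = 0b1110011001011000 = 58968

58968


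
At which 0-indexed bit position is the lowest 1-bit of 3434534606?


0b11001100101101101101011011001110. Lowest set bit at position 1

1


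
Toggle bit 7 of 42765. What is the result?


42765 ^ (1 << 7) = 42765 ^ 128 = 42893

42893


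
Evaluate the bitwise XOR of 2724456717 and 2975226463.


0b10100010011000111110100100001101 ^ 0b10110001010101100101101001011111 = 0b10011001101011011001101010010 = 322286418

322286418


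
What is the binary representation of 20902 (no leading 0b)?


20902 = 101000110100110 in binary

101000110100110
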